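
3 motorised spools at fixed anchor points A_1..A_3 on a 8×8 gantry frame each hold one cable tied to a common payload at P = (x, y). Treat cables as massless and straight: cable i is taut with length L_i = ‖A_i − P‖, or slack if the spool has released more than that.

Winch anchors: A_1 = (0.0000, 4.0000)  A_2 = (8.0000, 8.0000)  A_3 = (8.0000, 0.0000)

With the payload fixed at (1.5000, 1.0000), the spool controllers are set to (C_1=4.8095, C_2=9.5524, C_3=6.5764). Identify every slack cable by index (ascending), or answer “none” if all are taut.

cable 1: L_1 = ‖A_1−P‖ = 3.3541;  C_1 = 4.8095 → slack
cable 2: L_2 = ‖A_2−P‖ = 9.5525;  C_2 = 9.5524 → taut
cable 3: L_3 = ‖A_3−P‖ = 6.5765;  C_3 = 6.5764 → taut

1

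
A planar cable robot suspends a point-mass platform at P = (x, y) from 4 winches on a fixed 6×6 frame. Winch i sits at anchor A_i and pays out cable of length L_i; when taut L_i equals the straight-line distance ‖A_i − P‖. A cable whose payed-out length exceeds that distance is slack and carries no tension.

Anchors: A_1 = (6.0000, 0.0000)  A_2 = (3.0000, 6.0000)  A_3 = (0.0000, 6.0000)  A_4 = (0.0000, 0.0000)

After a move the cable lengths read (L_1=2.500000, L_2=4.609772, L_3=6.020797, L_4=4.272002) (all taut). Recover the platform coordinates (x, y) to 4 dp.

(4.0000, 1.5000)

expand ‖A_i−P‖²=L_i² and subtract eq 1 (k_i ≔ ‖A_i‖²−L_i²)
k_1 = 36.0000+0.0000−6.2500 = 29.7500
eq1−eq2 → [6.0000  -12.0000]·P = 6.0000
eq1−eq3 → [12.0000  -12.0000]·P = 30.0000
eq1−eq4 → [12.0000  0.0000]·P = 48.0000
2×2 solve → P = (4.0000, 1.5000)
check cable 4: ‖A_4−P‖² = 18.2500 ≈ L_4² = 18.2500 ✓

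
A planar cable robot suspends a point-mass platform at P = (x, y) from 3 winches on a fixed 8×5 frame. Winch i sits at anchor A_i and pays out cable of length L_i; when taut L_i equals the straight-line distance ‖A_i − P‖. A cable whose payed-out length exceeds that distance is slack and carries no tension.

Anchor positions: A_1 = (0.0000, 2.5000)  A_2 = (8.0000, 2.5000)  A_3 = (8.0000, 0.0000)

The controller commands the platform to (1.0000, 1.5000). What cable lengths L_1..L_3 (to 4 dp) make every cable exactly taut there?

L_1: Δ = A_1−P = (-1.0000, 1.0000) → ‖Δ‖ = √2.0000 = 1.4142
L_2: Δ = A_2−P = (7.0000, 1.0000) → ‖Δ‖ = √50.0000 = 7.0711
L_3: Δ = A_3−P = (7.0000, -1.5000) → ‖Δ‖ = √51.2500 = 7.1589

(1.4142, 7.0711, 7.1589)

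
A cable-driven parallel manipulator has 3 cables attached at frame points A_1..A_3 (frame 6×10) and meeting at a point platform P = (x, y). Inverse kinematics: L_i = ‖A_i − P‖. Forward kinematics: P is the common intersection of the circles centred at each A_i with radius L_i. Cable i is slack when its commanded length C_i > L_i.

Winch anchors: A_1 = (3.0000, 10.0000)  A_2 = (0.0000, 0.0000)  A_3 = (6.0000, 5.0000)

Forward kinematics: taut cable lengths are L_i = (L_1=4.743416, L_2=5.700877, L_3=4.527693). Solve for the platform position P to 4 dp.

(1.5000, 5.5000)

circle eqns → linear via eq_j − eq_1; set k_j = A_j·A_j − L_j²
k_1 = 9.0000+100.0000−22.5000 = 86.5000
6.0000·x + 20.0000·y = k_1−k_2 = 119.0000
-6.0000·x + 10.0000·y = k_1−k_3 = 46.0000
solve first two rows → x=1.5000, y=5.5000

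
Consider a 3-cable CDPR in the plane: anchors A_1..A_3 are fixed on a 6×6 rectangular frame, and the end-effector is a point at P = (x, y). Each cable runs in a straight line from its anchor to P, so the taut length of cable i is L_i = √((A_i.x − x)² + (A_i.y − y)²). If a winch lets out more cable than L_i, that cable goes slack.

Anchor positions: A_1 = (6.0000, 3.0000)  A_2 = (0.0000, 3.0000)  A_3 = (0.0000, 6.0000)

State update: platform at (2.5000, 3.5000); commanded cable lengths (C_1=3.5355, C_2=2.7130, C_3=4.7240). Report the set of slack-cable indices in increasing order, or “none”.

2, 3

i=1: geometric 3.5355 vs commanded 3.5355 ⇒ taut
i=2: geometric 2.5495 vs commanded 2.7130 ⇒ slack
i=3: geometric 3.5355 vs commanded 4.7240 ⇒ slack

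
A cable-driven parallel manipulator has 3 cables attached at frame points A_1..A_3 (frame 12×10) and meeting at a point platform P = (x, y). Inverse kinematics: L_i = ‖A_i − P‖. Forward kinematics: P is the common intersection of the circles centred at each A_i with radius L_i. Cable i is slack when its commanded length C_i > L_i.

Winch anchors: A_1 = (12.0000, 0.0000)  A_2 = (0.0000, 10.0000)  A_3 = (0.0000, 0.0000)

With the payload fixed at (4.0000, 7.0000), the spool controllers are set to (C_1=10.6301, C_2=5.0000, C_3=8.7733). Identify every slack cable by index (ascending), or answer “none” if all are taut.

3

cable 1: L_1 = ‖A_1−P‖ = 10.6301;  C_1 = 10.6301 → taut
cable 2: L_2 = ‖A_2−P‖ = 5.0000;  C_2 = 5.0000 → taut
cable 3: L_3 = ‖A_3−P‖ = 8.0623;  C_3 = 8.7733 → slack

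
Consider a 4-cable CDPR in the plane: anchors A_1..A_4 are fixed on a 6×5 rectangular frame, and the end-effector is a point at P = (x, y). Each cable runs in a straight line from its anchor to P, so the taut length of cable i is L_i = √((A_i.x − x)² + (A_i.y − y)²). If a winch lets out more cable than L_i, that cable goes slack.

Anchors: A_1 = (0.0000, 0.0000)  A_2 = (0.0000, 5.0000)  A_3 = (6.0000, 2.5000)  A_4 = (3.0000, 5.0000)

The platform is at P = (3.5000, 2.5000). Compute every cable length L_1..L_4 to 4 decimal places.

L_1: Δ = A_1−P = (-3.5000, -2.5000) → ‖Δ‖ = √18.5000 = 4.3012
L_2: Δ = A_2−P = (-3.5000, 2.5000) → ‖Δ‖ = √18.5000 = 4.3012
L_3: Δ = A_3−P = (2.5000, 0.0000) → ‖Δ‖ = √6.2500 = 2.5000
L_4: Δ = A_4−P = (-0.5000, 2.5000) → ‖Δ‖ = √6.5000 = 2.5495

(4.3012, 4.3012, 2.5000, 2.5495)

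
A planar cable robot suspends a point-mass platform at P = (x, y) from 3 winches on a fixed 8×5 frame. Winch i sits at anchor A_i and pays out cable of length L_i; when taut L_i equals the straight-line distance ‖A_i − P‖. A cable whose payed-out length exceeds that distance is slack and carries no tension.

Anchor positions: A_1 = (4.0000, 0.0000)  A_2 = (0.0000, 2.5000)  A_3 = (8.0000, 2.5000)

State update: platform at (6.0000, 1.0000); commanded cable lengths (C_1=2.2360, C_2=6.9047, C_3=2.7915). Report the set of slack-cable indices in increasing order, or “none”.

2, 3

i=1: geometric 2.2361 vs commanded 2.2360 ⇒ taut
i=2: geometric 6.1847 vs commanded 6.9047 ⇒ slack
i=3: geometric 2.5000 vs commanded 2.7915 ⇒ slack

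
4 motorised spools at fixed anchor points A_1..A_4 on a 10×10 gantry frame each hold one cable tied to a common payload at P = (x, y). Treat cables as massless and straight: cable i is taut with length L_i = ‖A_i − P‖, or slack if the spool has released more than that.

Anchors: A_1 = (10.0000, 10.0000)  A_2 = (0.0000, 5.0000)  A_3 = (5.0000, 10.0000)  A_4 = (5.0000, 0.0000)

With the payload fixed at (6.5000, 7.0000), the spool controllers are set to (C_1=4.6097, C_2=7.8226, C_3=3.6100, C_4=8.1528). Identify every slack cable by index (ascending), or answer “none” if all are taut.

cable 1: L_1 = ‖A_1−P‖ = 4.6098;  C_1 = 4.6097 → taut
cable 2: L_2 = ‖A_2−P‖ = 6.8007;  C_2 = 7.8226 → slack
cable 3: L_3 = ‖A_3−P‖ = 3.3541;  C_3 = 3.6100 → slack
cable 4: L_4 = ‖A_4−P‖ = 7.1589;  C_4 = 8.1528 → slack

2, 3, 4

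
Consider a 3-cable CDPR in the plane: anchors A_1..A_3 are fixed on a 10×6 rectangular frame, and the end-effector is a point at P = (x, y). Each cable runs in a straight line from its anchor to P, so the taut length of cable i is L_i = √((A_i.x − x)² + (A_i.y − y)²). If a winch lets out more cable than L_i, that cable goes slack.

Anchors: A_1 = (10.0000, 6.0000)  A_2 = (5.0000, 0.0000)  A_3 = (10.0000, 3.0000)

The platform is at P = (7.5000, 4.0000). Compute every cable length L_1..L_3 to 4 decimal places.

(3.2016, 4.7170, 2.6926)

L_1: Δ = A_1−P = (2.5000, 2.0000) → ‖Δ‖ = √10.2500 = 3.2016
L_2: Δ = A_2−P = (-2.5000, -4.0000) → ‖Δ‖ = √22.2500 = 4.7170
L_3: Δ = A_3−P = (2.5000, -1.0000) → ‖Δ‖ = √7.2500 = 2.6926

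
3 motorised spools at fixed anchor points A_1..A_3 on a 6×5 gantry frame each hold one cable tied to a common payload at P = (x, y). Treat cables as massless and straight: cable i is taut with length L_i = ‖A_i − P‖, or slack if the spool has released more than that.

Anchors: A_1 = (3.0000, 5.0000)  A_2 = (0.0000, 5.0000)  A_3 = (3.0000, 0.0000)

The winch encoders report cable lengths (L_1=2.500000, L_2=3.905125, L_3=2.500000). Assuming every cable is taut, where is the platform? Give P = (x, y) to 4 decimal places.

(3.0000, 2.5000)

each cable: (A_i−P)·(A_i−P) = L_i²; let q_i = ‖A_i‖²−L_i²
q_1 = 9.0000+25.0000−6.2500 = 27.7500
row 1: 6.0000x + 0.0000y = 18.0000  (q_2=9.7500)
row 2: 0.0000x + 10.0000y = 25.0000  (q_3=2.7500)
Cramer on rows 1–2 → x = 3.0000, y = 2.5000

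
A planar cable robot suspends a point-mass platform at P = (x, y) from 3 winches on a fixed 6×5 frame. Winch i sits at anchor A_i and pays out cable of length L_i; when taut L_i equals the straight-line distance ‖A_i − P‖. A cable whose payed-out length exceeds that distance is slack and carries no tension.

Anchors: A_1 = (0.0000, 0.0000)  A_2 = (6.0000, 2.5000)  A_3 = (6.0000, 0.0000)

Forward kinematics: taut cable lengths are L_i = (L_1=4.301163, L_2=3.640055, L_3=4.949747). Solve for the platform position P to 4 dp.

(2.5000, 3.5000)

circle eqns → linear via eq_j − eq_1; set c_j = A_j·A_j − L_j²
c_1 = 0.0000+0.0000−18.5000 = -18.5000
-12.0000·x − 5.0000·y = c_1−c_2 = -47.5000
-12.0000·x + 0.0000·y = c_1−c_3 = -30.0000
solve first two rows → x=2.5000, y=3.5000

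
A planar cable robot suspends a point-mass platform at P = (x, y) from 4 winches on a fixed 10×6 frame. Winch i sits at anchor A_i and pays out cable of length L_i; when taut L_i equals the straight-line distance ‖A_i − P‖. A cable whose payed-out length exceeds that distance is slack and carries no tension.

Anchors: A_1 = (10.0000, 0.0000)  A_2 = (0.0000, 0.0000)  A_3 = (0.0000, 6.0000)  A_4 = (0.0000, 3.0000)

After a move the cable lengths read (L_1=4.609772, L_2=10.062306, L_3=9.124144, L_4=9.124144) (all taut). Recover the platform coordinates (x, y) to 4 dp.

(9.0000, 4.5000)

expand ‖A_i−P‖²=L_i² and subtract eq 1 (k_i ≔ ‖A_i‖²−L_i²)
k_1 = 100.0000+0.0000−21.2500 = 78.7500
eq1−eq2 → [20.0000  0.0000]·P = 180.0000
eq1−eq3 → [20.0000  -12.0000]·P = 126.0000
eq1−eq4 → [20.0000  -6.0000]·P = 153.0000
2×2 solve → P = (9.0000, 4.5000)
check cable 4: ‖A_4−P‖² = 83.2500 ≈ L_4² = 83.2500 ✓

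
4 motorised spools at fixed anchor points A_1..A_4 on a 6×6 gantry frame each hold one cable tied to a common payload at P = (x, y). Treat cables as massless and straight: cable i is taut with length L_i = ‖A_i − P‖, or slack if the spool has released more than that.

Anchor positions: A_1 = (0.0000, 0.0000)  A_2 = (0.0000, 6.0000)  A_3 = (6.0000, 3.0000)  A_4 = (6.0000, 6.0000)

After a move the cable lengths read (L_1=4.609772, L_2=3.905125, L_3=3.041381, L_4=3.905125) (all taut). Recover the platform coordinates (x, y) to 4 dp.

expand ‖A_i−P‖²=L_i² and subtract eq 1 (k_i ≔ ‖A_i‖²−L_i²)
k_1 = 0.0000+0.0000−21.2500 = -21.2500
eq1−eq2 → [0.0000  -12.0000]·P = -42.0000
eq1−eq3 → [-12.0000  -6.0000]·P = -57.0000
eq1−eq4 → [-12.0000  -12.0000]·P = -78.0000
2×2 solve → P = (3.0000, 3.5000)
check cable 4: ‖A_4−P‖² = 15.2500 ≈ L_4² = 15.2500 ✓

(3.0000, 3.5000)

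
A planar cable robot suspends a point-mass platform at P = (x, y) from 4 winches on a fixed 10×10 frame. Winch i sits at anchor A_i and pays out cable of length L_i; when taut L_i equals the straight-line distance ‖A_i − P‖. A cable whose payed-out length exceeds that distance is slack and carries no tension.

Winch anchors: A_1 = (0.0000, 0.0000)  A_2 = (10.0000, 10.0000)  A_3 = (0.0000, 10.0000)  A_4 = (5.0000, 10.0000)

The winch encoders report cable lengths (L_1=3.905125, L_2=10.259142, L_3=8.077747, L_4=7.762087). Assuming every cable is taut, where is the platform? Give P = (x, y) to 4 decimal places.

(3.0000, 2.5000)

expand ‖A_i−P‖²=L_i² and subtract eq 1 (k_i ≔ ‖A_i‖²−L_i²)
k_1 = 0.0000+0.0000−15.2500 = -15.2500
eq1−eq2 → [-20.0000  -20.0000]·P = -110.0000
eq1−eq3 → [0.0000  -20.0000]·P = -50.0000
eq1−eq4 → [-10.0000  -20.0000]·P = -80.0000
2×2 solve → P = (3.0000, 2.5000)
check cable 4: ‖A_4−P‖² = 60.2500 ≈ L_4² = 60.2500 ✓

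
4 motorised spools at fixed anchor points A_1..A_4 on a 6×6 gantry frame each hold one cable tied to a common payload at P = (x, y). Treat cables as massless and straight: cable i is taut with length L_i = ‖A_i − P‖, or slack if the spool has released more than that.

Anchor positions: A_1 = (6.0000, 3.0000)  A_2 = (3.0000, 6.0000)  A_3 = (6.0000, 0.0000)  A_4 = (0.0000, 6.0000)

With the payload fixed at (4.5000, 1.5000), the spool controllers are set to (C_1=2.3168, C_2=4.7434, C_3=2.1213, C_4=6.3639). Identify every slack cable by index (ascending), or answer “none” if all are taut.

cable 1: L_1 = ‖A_1−P‖ = 2.1213;  C_1 = 2.3168 → slack
cable 2: L_2 = ‖A_2−P‖ = 4.7434;  C_2 = 4.7434 → taut
cable 3: L_3 = ‖A_3−P‖ = 2.1213;  C_3 = 2.1213 → taut
cable 4: L_4 = ‖A_4−P‖ = 6.3640;  C_4 = 6.3639 → taut

1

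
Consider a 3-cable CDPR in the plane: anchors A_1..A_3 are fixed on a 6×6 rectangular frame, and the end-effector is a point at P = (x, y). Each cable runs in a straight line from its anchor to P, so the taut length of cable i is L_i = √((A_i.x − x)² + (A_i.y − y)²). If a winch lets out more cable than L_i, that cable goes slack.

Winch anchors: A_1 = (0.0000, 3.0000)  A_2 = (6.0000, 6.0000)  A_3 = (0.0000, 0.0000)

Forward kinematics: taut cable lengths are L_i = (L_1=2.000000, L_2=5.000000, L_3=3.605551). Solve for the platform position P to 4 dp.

(2.0000, 3.0000)

each cable: (A_i−P)·(A_i−P) = L_i²; let c_i = ‖A_i‖²−L_i²
c_1 = 0.0000+9.0000−4.0000 = 5.0000
row 1: -12.0000x − 6.0000y = -42.0000  (c_2=47.0000)
row 2: 0.0000x + 6.0000y = 18.0000  (c_3=-13.0000)
Cramer on rows 1–2 → x = 2.0000, y = 3.0000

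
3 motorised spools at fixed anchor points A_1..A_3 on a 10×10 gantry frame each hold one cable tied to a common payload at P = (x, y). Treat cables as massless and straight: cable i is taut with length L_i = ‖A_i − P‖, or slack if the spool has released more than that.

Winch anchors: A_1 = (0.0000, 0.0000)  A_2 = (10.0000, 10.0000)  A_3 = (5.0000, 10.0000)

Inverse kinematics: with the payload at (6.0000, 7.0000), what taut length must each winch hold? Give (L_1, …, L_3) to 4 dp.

L_1 = √((0.0000−6.0000)² + (0.0000−7.0000)²) = 9.2195
L_2 = √((10.0000−6.0000)² + (10.0000−7.0000)²) = 5.0000
L_3 = √((5.0000−6.0000)² + (10.0000−7.0000)²) = 3.1623

(9.2195, 5.0000, 3.1623)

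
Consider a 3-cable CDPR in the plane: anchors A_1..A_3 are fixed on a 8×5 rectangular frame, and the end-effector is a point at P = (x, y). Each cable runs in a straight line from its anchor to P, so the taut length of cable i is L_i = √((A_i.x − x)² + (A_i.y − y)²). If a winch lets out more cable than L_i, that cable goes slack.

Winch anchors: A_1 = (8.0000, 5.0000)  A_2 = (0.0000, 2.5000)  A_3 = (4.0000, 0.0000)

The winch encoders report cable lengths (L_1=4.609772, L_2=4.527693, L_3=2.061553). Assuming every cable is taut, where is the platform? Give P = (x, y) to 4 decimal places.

(4.5000, 2.0000)

each cable: (A_i−P)·(A_i−P) = L_i²; let k_i = ‖A_i‖²−L_i²
k_1 = 64.0000+25.0000−21.2500 = 67.7500
row 1: 16.0000x + 5.0000y = 82.0000  (k_2=-14.2500)
row 2: 8.0000x + 10.0000y = 56.0000  (k_3=11.7500)
Cramer on rows 1–2 → x = 4.5000, y = 2.0000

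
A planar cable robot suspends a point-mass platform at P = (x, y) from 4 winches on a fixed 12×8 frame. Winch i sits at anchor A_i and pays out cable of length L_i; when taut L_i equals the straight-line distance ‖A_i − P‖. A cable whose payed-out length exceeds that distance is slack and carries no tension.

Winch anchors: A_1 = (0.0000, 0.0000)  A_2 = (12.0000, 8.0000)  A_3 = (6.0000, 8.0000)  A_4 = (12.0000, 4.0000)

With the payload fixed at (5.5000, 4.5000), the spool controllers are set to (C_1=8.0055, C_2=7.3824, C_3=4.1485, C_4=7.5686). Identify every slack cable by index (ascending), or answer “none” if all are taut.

1, 3, 4

cable 1: L_1 = ‖A_1−P‖ = 7.1063;  C_1 = 8.0055 → slack
cable 2: L_2 = ‖A_2−P‖ = 7.3824;  C_2 = 7.3824 → taut
cable 3: L_3 = ‖A_3−P‖ = 3.5355;  C_3 = 4.1485 → slack
cable 4: L_4 = ‖A_4−P‖ = 6.5192;  C_4 = 7.5686 → slack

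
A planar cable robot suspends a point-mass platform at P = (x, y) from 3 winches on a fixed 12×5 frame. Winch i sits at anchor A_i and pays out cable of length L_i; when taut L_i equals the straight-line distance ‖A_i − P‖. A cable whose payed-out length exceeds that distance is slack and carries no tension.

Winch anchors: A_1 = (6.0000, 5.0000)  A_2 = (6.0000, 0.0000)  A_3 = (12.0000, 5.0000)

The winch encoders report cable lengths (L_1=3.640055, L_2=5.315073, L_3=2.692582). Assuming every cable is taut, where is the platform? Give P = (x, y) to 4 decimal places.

each cable: (A_i−P)·(A_i−P) = L_i²; let c_i = ‖A_i‖²−L_i²
c_1 = 36.0000+25.0000−13.2500 = 47.7500
row 1: 0.0000x + 10.0000y = 40.0000  (c_2=7.7500)
row 2: -12.0000x + 0.0000y = -114.0000  (c_3=161.7500)
Cramer on rows 1–2 → x = 9.5000, y = 4.0000

(9.5000, 4.0000)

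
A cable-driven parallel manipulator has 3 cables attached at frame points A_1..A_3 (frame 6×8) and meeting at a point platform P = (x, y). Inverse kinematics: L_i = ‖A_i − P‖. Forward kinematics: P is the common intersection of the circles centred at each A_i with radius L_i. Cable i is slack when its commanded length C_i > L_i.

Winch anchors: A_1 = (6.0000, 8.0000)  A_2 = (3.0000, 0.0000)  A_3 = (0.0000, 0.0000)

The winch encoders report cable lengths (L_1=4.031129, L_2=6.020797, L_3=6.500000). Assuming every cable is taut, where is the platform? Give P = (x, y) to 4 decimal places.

(2.5000, 6.0000)

circle eqns → linear via eq_j − eq_1; set k_j = A_j·A_j − L_j²
k_1 = 36.0000+64.0000−16.2500 = 83.7500
6.0000·x + 16.0000·y = k_1−k_2 = 111.0000
12.0000·x + 16.0000·y = k_1−k_3 = 126.0000
solve first two rows → x=2.5000, y=6.0000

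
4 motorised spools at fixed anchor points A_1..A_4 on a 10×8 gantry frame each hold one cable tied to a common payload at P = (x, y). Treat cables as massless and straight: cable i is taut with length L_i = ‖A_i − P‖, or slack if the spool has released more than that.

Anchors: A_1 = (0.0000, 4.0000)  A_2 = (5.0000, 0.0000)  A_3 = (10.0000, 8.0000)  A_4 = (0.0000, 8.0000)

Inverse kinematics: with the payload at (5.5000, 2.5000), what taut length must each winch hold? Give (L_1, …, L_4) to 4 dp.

(5.7009, 2.5495, 7.1063, 7.7782)

L_1: Δ = A_1−P = (-5.5000, 1.5000) → ‖Δ‖ = √32.5000 = 5.7009
L_2: Δ = A_2−P = (-0.5000, -2.5000) → ‖Δ‖ = √6.5000 = 2.5495
L_3: Δ = A_3−P = (4.5000, 5.5000) → ‖Δ‖ = √50.5000 = 7.1063
L_4: Δ = A_4−P = (-5.5000, 5.5000) → ‖Δ‖ = √60.5000 = 7.7782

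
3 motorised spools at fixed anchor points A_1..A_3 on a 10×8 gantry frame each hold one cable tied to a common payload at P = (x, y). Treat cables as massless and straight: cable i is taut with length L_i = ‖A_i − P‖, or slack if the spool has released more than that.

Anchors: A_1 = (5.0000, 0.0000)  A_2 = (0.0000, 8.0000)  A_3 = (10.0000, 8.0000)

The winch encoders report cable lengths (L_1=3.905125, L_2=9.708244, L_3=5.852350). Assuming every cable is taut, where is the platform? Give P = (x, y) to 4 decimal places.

circle eqns → linear via eq_j − eq_1; set q_j = A_j·A_j − L_j²
q_1 = 25.0000+0.0000−15.2500 = 9.7500
10.0000·x − 16.0000·y = q_1−q_2 = 40.0000
-10.0000·x − 16.0000·y = q_1−q_3 = -120.0000
solve first two rows → x=8.0000, y=2.5000

(8.0000, 2.5000)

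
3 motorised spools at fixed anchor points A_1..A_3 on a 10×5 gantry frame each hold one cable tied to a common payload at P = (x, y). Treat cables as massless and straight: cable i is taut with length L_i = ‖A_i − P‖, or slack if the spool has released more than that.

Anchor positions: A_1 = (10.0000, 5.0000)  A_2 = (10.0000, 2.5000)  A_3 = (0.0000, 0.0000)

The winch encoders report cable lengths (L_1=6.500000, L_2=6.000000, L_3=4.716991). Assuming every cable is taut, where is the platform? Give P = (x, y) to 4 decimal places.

(4.0000, 2.5000)

circle eqns → linear via eq_j − eq_1; set q_j = A_j·A_j − L_j²
q_1 = 100.0000+25.0000−42.2500 = 82.7500
0.0000·x + 5.0000·y = q_1−q_2 = 12.5000
20.0000·x + 10.0000·y = q_1−q_3 = 105.0000
solve first two rows → x=4.0000, y=2.5000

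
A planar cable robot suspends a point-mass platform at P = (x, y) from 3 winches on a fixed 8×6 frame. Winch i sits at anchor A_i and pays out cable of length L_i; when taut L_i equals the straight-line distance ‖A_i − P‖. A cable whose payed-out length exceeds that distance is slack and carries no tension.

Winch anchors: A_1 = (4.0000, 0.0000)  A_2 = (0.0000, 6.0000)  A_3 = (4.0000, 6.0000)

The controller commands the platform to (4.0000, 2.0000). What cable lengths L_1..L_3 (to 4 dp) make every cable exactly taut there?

cable 1: Δx=0.0000, Δy=-2.0000; L_1 = √(Δx²+Δy²) = 2.0000
cable 2: Δx=-4.0000, Δy=4.0000; L_2 = √(Δx²+Δy²) = 5.6569
cable 3: Δx=0.0000, Δy=4.0000; L_3 = √(Δx²+Δy²) = 4.0000

(2.0000, 5.6569, 4.0000)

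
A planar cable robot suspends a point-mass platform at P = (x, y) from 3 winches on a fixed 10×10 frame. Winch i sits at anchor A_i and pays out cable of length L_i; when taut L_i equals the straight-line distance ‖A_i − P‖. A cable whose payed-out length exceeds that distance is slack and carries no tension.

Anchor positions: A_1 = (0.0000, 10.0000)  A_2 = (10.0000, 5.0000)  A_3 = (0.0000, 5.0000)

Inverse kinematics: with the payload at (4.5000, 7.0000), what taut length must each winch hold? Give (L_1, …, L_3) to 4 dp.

(5.4083, 5.8523, 4.9244)

L_1 = √((0.0000−4.5000)² + (10.0000−7.0000)²) = 5.4083
L_2 = √((10.0000−4.5000)² + (5.0000−7.0000)²) = 5.8523
L_3 = √((0.0000−4.5000)² + (5.0000−7.0000)²) = 4.9244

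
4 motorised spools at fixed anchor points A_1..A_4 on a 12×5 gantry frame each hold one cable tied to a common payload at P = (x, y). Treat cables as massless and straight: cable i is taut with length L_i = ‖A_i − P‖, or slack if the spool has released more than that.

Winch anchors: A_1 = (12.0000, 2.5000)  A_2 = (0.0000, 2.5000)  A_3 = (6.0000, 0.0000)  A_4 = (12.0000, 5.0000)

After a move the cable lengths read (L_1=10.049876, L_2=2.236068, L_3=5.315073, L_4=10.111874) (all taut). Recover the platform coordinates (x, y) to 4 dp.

circle eqns → linear via eq_j − eq_1; set k_j = A_j·A_j − L_j²
k_1 = 144.0000+6.2500−101.0000 = 49.2500
24.0000·x + 0.0000·y = k_1−k_2 = 48.0000
12.0000·x + 5.0000·y = k_1−k_3 = 41.5000
0.0000·x − 5.0000·y = k_1−k_4 = -17.5000
solve first two rows → x=2.0000, y=3.5000
check cable 4: ‖A_4−P‖² = 102.2500 ≈ L_4² = 102.2500 ✓

(2.0000, 3.5000)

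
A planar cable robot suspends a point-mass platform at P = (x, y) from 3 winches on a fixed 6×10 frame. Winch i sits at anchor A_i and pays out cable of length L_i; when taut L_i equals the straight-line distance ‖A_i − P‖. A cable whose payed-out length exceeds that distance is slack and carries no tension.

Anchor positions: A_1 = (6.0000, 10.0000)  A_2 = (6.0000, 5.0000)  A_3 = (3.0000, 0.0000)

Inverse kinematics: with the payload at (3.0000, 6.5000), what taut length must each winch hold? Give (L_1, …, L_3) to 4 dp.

(4.6098, 3.3541, 6.5000)

cable 1: Δx=3.0000, Δy=3.5000; L_1 = √(Δx²+Δy²) = 4.6098
cable 2: Δx=3.0000, Δy=-1.5000; L_2 = √(Δx²+Δy²) = 3.3541
cable 3: Δx=0.0000, Δy=-6.5000; L_3 = √(Δx²+Δy²) = 6.5000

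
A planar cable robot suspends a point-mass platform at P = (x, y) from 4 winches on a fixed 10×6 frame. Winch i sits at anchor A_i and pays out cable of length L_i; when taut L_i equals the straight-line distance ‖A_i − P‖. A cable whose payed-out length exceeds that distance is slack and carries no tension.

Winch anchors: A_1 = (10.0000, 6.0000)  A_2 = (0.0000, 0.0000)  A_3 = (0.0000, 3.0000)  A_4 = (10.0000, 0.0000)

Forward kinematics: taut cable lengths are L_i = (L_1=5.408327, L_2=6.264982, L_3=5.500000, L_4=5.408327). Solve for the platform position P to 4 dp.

each cable: (A_i−P)·(A_i−P) = L_i²; let c_i = ‖A_i‖²−L_i²
c_1 = 100.0000+36.0000−29.2500 = 106.7500
row 1: 20.0000x + 12.0000y = 146.0000  (c_2=-39.2500)
row 2: 20.0000x + 6.0000y = 128.0000  (c_3=-21.2500)
row 3: 0.0000x + 12.0000y = 36.0000  (c_4=70.7500)
Cramer on rows 1–2 → x = 5.5000, y = 3.0000
check cable 4: ‖A_4−P‖² = 29.2500 ≈ L_4² = 29.2500 ✓

(5.5000, 3.0000)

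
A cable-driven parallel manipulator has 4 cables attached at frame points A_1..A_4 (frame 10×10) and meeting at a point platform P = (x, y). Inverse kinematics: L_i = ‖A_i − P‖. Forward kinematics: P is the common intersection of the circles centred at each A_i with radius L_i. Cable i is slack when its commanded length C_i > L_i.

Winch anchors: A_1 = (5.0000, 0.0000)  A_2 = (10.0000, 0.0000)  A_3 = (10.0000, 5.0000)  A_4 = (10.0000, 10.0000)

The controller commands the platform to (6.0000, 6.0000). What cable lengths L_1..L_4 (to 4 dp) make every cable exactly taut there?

cable 1: Δx=-1.0000, Δy=-6.0000; L_1 = √(Δx²+Δy²) = 6.0828
cable 2: Δx=4.0000, Δy=-6.0000; L_2 = √(Δx²+Δy²) = 7.2111
cable 3: Δx=4.0000, Δy=-1.0000; L_3 = √(Δx²+Δy²) = 4.1231
cable 4: Δx=4.0000, Δy=4.0000; L_4 = √(Δx²+Δy²) = 5.6569

(6.0828, 7.2111, 4.1231, 5.6569)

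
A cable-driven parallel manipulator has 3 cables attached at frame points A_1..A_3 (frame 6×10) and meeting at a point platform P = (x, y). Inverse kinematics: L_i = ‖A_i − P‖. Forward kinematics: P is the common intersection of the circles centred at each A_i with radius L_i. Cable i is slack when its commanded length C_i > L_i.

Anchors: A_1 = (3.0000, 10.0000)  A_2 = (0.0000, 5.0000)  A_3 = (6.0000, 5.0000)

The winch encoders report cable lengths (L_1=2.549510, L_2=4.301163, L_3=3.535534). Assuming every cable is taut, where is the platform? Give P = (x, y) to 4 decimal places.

(3.5000, 7.5000)

circle eqns → linear via eq_j − eq_1; set c_j = A_j·A_j − L_j²
c_1 = 9.0000+100.0000−6.5000 = 102.5000
6.0000·x + 10.0000·y = c_1−c_2 = 96.0000
-6.0000·x + 10.0000·y = c_1−c_3 = 54.0000
solve first two rows → x=3.5000, y=7.5000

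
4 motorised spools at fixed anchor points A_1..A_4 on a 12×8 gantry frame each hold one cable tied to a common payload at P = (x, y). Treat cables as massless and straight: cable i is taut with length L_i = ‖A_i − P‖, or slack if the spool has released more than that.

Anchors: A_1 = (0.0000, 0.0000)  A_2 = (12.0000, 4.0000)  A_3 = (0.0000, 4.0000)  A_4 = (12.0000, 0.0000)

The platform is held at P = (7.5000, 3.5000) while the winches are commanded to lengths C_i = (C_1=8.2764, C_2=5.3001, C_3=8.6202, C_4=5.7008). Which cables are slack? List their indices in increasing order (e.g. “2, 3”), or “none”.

2, 3

i=1: geometric 8.2765 vs commanded 8.2764 ⇒ taut
i=2: geometric 4.5277 vs commanded 5.3001 ⇒ slack
i=3: geometric 7.5166 vs commanded 8.6202 ⇒ slack
i=4: geometric 5.7009 vs commanded 5.7008 ⇒ taut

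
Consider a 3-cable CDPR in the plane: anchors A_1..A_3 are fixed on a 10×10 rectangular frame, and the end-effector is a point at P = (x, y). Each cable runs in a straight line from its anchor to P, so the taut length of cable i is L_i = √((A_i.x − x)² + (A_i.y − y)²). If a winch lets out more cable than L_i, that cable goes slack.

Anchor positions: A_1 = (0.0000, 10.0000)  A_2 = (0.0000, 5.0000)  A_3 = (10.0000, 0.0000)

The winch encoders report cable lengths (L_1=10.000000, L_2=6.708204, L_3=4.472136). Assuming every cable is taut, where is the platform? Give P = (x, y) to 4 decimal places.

(6.0000, 2.0000)

each cable: (A_i−P)·(A_i−P) = L_i²; let k_i = ‖A_i‖²−L_i²
k_1 = 0.0000+100.0000−100.0000 = 0.0000
row 1: 0.0000x + 10.0000y = 20.0000  (k_2=-20.0000)
row 2: -20.0000x + 20.0000y = -80.0000  (k_3=80.0000)
Cramer on rows 1–2 → x = 6.0000, y = 2.0000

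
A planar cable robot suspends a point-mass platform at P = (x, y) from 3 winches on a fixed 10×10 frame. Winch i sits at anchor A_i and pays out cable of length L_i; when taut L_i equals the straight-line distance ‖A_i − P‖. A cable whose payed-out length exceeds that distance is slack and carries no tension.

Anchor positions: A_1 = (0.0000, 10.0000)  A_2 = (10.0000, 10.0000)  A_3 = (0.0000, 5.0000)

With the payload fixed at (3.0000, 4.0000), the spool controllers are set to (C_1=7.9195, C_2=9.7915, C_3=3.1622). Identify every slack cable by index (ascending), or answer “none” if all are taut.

cable 1: √((-3.0000)²+(6.0000)²)=6.7082, C_1=7.9195: slack
cable 2: √((7.0000)²+(6.0000)²)=9.2195, C_2=9.7915: slack
cable 3: √((-3.0000)²+(1.0000)²)=3.1623, C_3=3.1622: taut

1, 2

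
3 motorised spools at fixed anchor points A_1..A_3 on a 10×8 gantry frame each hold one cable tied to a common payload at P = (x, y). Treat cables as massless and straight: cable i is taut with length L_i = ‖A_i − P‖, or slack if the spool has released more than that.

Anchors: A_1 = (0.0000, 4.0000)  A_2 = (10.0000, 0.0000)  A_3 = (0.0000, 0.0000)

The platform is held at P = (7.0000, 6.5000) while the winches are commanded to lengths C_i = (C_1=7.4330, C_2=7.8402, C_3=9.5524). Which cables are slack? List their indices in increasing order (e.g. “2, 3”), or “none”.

cable 1: √((-7.0000)²+(-2.5000)²)=7.4330, C_1=7.4330: taut
cable 2: √((3.0000)²+(-6.5000)²)=7.1589, C_2=7.8402: slack
cable 3: √((-7.0000)²+(-6.5000)²)=9.5525, C_3=9.5524: taut

2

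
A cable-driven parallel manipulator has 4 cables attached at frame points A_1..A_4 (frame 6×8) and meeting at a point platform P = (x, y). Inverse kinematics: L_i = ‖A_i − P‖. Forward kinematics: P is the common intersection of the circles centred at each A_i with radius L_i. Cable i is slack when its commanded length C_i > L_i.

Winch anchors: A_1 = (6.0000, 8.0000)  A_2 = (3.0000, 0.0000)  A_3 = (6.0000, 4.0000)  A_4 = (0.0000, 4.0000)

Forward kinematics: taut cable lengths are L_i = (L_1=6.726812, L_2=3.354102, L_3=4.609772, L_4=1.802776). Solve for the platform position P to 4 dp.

(1.5000, 3.0000)

expand ‖A_i−P‖²=L_i² and subtract eq 1 (q_i ≔ ‖A_i‖²−L_i²)
q_1 = 36.0000+64.0000−45.2500 = 54.7500
eq1−eq2 → [6.0000  16.0000]·P = 57.0000
eq1−eq3 → [0.0000  8.0000]·P = 24.0000
eq1−eq4 → [12.0000  8.0000]·P = 42.0000
2×2 solve → P = (1.5000, 3.0000)
check cable 4: ‖A_4−P‖² = 3.2500 ≈ L_4² = 3.2500 ✓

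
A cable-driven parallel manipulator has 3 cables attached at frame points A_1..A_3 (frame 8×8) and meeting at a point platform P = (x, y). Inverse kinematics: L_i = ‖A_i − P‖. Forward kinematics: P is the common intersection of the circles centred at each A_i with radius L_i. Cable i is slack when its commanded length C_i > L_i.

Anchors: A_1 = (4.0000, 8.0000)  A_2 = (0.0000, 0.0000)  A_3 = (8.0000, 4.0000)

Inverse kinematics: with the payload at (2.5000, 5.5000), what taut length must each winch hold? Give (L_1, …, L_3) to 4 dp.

(2.9155, 6.0415, 5.7009)

L_1: Δ = A_1−P = (1.5000, 2.5000) → ‖Δ‖ = √8.5000 = 2.9155
L_2: Δ = A_2−P = (-2.5000, -5.5000) → ‖Δ‖ = √36.5000 = 6.0415
L_3: Δ = A_3−P = (5.5000, -1.5000) → ‖Δ‖ = √32.5000 = 5.7009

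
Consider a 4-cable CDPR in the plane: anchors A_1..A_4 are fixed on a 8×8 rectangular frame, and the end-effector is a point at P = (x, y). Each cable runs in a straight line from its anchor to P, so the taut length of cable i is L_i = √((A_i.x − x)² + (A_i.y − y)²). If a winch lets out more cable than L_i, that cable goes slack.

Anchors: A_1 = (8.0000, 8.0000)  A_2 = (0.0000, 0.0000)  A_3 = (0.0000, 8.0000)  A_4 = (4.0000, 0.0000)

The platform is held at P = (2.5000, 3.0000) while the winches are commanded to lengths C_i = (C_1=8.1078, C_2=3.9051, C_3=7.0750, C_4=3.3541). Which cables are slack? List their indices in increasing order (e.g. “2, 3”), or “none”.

i=1: geometric 7.4330 vs commanded 8.1078 ⇒ slack
i=2: geometric 3.9051 vs commanded 3.9051 ⇒ taut
i=3: geometric 5.5902 vs commanded 7.0750 ⇒ slack
i=4: geometric 3.3541 vs commanded 3.3541 ⇒ taut

1, 3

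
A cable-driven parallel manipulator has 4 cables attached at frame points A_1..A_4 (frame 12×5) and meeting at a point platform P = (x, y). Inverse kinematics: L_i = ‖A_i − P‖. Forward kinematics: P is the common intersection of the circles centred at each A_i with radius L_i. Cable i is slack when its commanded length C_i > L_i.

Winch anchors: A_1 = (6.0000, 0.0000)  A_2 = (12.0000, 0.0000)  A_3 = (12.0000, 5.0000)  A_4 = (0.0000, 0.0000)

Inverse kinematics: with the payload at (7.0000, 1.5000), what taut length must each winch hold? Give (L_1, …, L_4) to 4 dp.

cable 1: Δx=-1.0000, Δy=-1.5000; L_1 = √(Δx²+Δy²) = 1.8028
cable 2: Δx=5.0000, Δy=-1.5000; L_2 = √(Δx²+Δy²) = 5.2202
cable 3: Δx=5.0000, Δy=3.5000; L_3 = √(Δx²+Δy²) = 6.1033
cable 4: Δx=-7.0000, Δy=-1.5000; L_4 = √(Δx²+Δy²) = 7.1589

(1.8028, 5.2202, 6.1033, 7.1589)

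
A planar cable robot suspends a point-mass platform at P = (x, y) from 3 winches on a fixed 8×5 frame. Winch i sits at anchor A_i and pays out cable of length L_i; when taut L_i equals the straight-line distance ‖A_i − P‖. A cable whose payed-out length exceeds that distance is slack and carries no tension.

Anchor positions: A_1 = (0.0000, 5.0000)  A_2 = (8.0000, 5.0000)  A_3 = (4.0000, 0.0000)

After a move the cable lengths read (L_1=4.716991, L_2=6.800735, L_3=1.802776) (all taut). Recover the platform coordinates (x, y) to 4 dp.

each cable: (A_i−P)·(A_i−P) = L_i²; let q_i = ‖A_i‖²−L_i²
q_1 = 0.0000+25.0000−22.2500 = 2.7500
row 1: -16.0000x + 0.0000y = -40.0000  (q_2=42.7500)
row 2: -8.0000x + 10.0000y = -10.0000  (q_3=12.7500)
Cramer on rows 1–2 → x = 2.5000, y = 1.0000

(2.5000, 1.0000)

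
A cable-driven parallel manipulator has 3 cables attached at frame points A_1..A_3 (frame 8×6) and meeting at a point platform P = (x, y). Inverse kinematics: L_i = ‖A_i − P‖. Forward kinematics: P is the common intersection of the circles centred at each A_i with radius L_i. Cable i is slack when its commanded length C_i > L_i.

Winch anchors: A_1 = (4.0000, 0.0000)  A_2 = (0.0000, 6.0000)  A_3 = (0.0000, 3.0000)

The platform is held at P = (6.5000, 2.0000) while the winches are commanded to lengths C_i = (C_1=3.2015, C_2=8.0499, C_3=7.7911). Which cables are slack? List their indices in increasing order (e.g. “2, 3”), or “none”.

i=1: geometric 3.2016 vs commanded 3.2015 ⇒ taut
i=2: geometric 7.6322 vs commanded 8.0499 ⇒ slack
i=3: geometric 6.5765 vs commanded 7.7911 ⇒ slack

2, 3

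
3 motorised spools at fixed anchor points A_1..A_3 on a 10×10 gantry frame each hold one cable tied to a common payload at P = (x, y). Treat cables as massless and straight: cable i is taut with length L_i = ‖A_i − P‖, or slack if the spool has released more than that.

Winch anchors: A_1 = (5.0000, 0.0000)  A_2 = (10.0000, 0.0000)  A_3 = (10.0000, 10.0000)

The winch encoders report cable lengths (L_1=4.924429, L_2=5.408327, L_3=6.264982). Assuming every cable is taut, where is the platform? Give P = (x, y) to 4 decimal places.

each cable: (A_i−P)·(A_i−P) = L_i²; let q_i = ‖A_i‖²−L_i²
q_1 = 25.0000+0.0000−24.2500 = 0.7500
row 1: -10.0000x + 0.0000y = -70.0000  (q_2=70.7500)
row 2: -10.0000x − 20.0000y = -160.0000  (q_3=160.7500)
Cramer on rows 1–2 → x = 7.0000, y = 4.5000

(7.0000, 4.5000)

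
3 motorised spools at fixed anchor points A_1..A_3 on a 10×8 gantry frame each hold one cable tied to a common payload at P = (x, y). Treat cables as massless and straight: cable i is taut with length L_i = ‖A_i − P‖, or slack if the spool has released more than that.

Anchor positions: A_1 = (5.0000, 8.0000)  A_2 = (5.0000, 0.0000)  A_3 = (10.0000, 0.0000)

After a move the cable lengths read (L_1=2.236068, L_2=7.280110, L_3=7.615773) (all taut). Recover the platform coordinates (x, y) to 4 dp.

(7.0000, 7.0000)

expand ‖A_i−P‖²=L_i² and subtract eq 1 (c_i ≔ ‖A_i‖²−L_i²)
c_1 = 25.0000+64.0000−5.0000 = 84.0000
eq1−eq2 → [0.0000  16.0000]·P = 112.0000
eq1−eq3 → [-10.0000  16.0000]·P = 42.0000
2×2 solve → P = (7.0000, 7.0000)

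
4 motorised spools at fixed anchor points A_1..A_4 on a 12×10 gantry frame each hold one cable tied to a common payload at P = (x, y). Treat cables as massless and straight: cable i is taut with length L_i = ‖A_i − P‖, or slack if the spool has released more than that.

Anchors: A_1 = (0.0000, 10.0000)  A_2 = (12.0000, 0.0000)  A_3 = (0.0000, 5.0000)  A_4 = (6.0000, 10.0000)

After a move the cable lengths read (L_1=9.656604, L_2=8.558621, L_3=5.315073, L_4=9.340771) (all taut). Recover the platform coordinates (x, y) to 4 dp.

circle eqns → linear via eq_j − eq_1; set c_j = A_j·A_j − L_j²
c_1 = 0.0000+100.0000−93.2500 = 6.7500
-24.0000·x + 20.0000·y = c_1−c_2 = -64.0000
0.0000·x + 10.0000·y = c_1−c_3 = 10.0000
-12.0000·x + 0.0000·y = c_1−c_4 = -42.0000
solve first two rows → x=3.5000, y=1.0000
check cable 4: ‖A_4−P‖² = 87.2500 ≈ L_4² = 87.2500 ✓

(3.5000, 1.0000)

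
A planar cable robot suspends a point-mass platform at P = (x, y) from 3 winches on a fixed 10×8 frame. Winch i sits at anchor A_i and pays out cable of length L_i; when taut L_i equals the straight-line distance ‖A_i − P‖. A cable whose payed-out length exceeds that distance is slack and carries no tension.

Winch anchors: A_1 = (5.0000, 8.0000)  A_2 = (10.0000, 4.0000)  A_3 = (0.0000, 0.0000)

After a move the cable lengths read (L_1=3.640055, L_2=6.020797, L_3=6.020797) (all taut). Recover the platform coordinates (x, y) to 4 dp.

(4.0000, 4.5000)

each cable: (A_i−P)·(A_i−P) = L_i²; let c_i = ‖A_i‖²−L_i²
c_1 = 25.0000+64.0000−13.2500 = 75.7500
row 1: -10.0000x + 8.0000y = -4.0000  (c_2=79.7500)
row 2: 10.0000x + 16.0000y = 112.0000  (c_3=-36.2500)
Cramer on rows 1–2 → x = 4.0000, y = 4.5000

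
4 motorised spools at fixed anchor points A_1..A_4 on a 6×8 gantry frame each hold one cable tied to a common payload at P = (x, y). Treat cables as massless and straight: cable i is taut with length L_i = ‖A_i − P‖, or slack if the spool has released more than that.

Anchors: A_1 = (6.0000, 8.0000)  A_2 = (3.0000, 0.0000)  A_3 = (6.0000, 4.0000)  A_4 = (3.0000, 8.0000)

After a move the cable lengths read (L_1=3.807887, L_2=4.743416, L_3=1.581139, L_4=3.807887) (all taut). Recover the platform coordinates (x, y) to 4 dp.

(4.5000, 4.5000)

circle eqns → linear via eq_j − eq_1; set q_j = A_j·A_j − L_j²
q_1 = 36.0000+64.0000−14.5000 = 85.5000
6.0000·x + 16.0000·y = q_1−q_2 = 99.0000
0.0000·x + 8.0000·y = q_1−q_3 = 36.0000
6.0000·x + 0.0000·y = q_1−q_4 = 27.0000
solve first two rows → x=4.5000, y=4.5000
check cable 4: ‖A_4−P‖² = 14.5000 ≈ L_4² = 14.5000 ✓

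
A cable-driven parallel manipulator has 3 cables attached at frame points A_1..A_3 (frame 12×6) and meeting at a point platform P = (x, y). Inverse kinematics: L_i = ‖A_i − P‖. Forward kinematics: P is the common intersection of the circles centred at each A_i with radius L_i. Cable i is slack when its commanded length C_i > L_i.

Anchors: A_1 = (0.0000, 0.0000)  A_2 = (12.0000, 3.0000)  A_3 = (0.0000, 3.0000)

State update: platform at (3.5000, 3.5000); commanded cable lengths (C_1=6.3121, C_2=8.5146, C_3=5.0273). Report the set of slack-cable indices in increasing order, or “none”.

cable 1: L_1 = ‖A_1−P‖ = 4.9497;  C_1 = 6.3121 → slack
cable 2: L_2 = ‖A_2−P‖ = 8.5147;  C_2 = 8.5146 → taut
cable 3: L_3 = ‖A_3−P‖ = 3.5355;  C_3 = 5.0273 → slack

1, 3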